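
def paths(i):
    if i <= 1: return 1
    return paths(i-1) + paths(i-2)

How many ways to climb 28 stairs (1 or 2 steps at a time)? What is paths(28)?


Building up from base cases:
paths(0) = 1
paths(1) = 1
paths(2) = paths(1) + paths(0) = 1 + 1 = 2
paths(3) = paths(2) + paths(1) = 2 + 1 = 3
paths(4) = paths(3) + paths(2) = 3 + 2 = 5
paths(5) = paths(4) + paths(3) = 5 + 3 = 8
paths(6) = paths(5) + paths(4) = 8 + 5 = 13
paths(7) = paths(6) + paths(5) = 13 + 8 = 21
paths(8) = paths(7) + paths(6) = 21 + 13 = 34
paths(9) = paths(8) + paths(7) = 34 + 21 = 55
paths(10) = paths(9) + paths(8) = 55 + 34 = 89
paths(11) = paths(10) + paths(9) = 89 + 55 = 144
paths(12) = paths(11) + paths(10) = 144 + 89 = 233
paths(13) = paths(12) + paths(11) = 233 + 144 = 377
paths(14) = paths(13) + paths(12) = 377 + 233 = 610
paths(15) = paths(14) + paths(13) = 610 + 377 = 987
paths(16) = paths(15) + paths(14) = 987 + 610 = 1597
paths(17) = paths(16) + paths(15) = 1597 + 987 = 2584
paths(18) = paths(17) + paths(16) = 2584 + 1597 = 4181
paths(19) = paths(18) + paths(17) = 4181 + 2584 = 6765
paths(20) = paths(19) + paths(18) = 6765 + 4181 = 10946
paths(21) = paths(20) + paths(19) = 10946 + 6765 = 17711
paths(22) = paths(21) + paths(20) = 17711 + 10946 = 28657
paths(23) = paths(22) + paths(21) = 28657 + 17711 = 46368
paths(24) = paths(23) + paths(22) = 46368 + 28657 = 75025
paths(25) = paths(24) + paths(23) = 75025 + 46368 = 121393
paths(26) = paths(25) + paths(24) = 121393 + 75025 = 196418
paths(27) = paths(26) + paths(25) = 196418 + 121393 = 317811
paths(28) = paths(27) + paths(26) = 317811 + 196418 = 514229

514229


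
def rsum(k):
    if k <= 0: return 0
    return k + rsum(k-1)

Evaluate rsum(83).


rsum(83)
= 83 + 82 + 81 + 80 + 79 + 78 + 77 + 76 + 75 + 74 + 73 + 72 + 71 + 70 + 69 + 68 + 67 + 66 + 65 + 64 + 63 + 62 + 61 + 60 + 59 + 58 + 57 + 56 + 55 + 54 + 53 + 52 + 51 + 50 + 49 + 48 + 47 + 46 + 45 + 44 + 43 + 42 + 41 + 40 + 39 + 38 + 37 + 36 + 35 + 34 + 33 + 32 + 31 + 30 + 29 + 28 + 27 + 26 + 25 + 24 + 23 + 22 + 21 + 20 + 19 + 18 + 17 + 16 + 15 + 14 + 13 + 12 + 11 + 10 + 9 + 8 + 7 + 6 + 5 + 4 + 3 + 2 + 1 + rsum(0)
= 83 + 82 + 81 + 80 + 79 + 78 + 77 + 76 + 75 + 74 + 73 + 72 + 71 + 70 + 69 + 68 + 67 + 66 + 65 + 64 + 63 + 62 + 61 + 60 + 59 + 58 + 57 + 56 + 55 + 54 + 53 + 52 + 51 + 50 + 49 + 48 + 47 + 46 + 45 + 44 + 43 + 42 + 41 + 40 + 39 + 38 + 37 + 36 + 35 + 34 + 33 + 32 + 31 + 30 + 29 + 28 + 27 + 26 + 25 + 24 + 23 + 22 + 21 + 20 + 19 + 18 + 17 + 16 + 15 + 14 + 13 + 12 + 11 + 10 + 9 + 8 + 7 + 6 + 5 + 4 + 3 + 2 + 1 + 0
= 3486

3486


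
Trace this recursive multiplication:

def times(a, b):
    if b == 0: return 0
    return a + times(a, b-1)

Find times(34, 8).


times(34, 8) = 34 + times(34, 7)
times(34, 7) = 34 + times(34, 6)
times(34, 6) = 34 + times(34, 5)
times(34, 5) = 34 + times(34, 4)
times(34, 4) = 34 + times(34, 3)
times(34, 3) = 34 + times(34, 2)
times(34, 2) = 34 + times(34, 1)
times(34, 1) = 34 + times(34, 0)
times(34, 0) = 0  (base case)
Total: 34 + 34 + 34 + 34 + 34 + 34 + 34 + 34 + 0 = 272

272


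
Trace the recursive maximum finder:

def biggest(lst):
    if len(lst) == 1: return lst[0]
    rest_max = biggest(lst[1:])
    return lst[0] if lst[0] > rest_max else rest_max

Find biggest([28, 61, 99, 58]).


biggest([28, 61, 99, 58]): compare 28 with biggest([61, 99, 58])
biggest([61, 99, 58]): compare 61 with biggest([99, 58])
biggest([99, 58]): compare 99 with biggest([58])
biggest([58]) = 58  (base case)
Compare 99 with 58 -> 99
Compare 61 with 99 -> 99
Compare 28 with 99 -> 99

99


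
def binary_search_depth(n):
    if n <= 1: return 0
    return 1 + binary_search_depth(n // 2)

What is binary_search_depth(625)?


625 / 2 = 312
312 / 2 = 156
156 / 2 = 78
78 / 2 = 39
39 / 2 = 19
19 / 2 = 9
9 / 2 = 4
4 / 2 = 2
2 / 2 = 1
Reached 1 after 9 halvings

9


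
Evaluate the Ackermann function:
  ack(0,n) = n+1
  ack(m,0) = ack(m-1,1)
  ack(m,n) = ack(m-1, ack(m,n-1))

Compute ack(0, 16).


ack(0, 16) = 17
Result: ack(0, 16) = 17

17


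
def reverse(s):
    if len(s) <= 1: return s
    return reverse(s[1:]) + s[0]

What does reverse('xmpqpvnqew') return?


reverse('xmpqpvnqew') = reverse('mpqpvnqew') + 'x'
reverse('mpqpvnqew') = reverse('pqpvnqew') + 'm'
reverse('pqpvnqew') = reverse('qpvnqew') + 'p'
reverse('qpvnqew') = reverse('pvnqew') + 'q'
reverse('pvnqew') = reverse('vnqew') + 'p'
reverse('vnqew') = reverse('nqew') + 'v'
reverse('nqew') = reverse('qew') + 'n'
reverse('qew') = reverse('ew') + 'q'
reverse('ew') = reverse('w') + 'e'
reverse('w') = 'w'  (base case)
Concatenating: 'w' + 'e' + 'q' + 'n' + 'v' + 'p' + 'q' + 'p' + 'm' + 'x' = 'weqnvpqpmx'

weqnvpqpmx


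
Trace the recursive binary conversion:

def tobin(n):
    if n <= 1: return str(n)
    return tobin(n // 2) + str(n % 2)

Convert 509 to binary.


tobin(509) = tobin(254) + '1'
tobin(254) = tobin(127) + '0'
tobin(127) = tobin(63) + '1'
tobin(63) = tobin(31) + '1'
tobin(31) = tobin(15) + '1'
tobin(15) = tobin(7) + '1'
tobin(7) = tobin(3) + '1'
tobin(3) = tobin(1) + '1'
tobin(1) = '1'  (base case)
Concatenating: '1' + '1' + '1' + '1' + '1' + '1' + '1' + '0' + '1' = '111111101'

111111101


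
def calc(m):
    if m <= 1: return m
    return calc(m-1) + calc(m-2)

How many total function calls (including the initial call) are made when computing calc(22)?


Let C(n) = total calls for calc(n)
C(0) = 1, C(1) = 1
C(2) = 1 + C(1) + C(0) = 1 + 1 + 1 = 3
C(3) = 1 + C(2) + C(1) = 1 + 3 + 1 = 5
C(4) = 1 + C(3) + C(2) = 1 + 5 + 3 = 9
C(5) = 1 + C(4) + C(3) = 1 + 9 + 5 = 15
C(6) = 1 + C(5) + C(4) = 1 + 15 + 9 = 25
C(7) = 1 + C(6) + C(5) = 1 + 25 + 15 = 41
C(8) = 1 + C(7) + C(6) = 1 + 41 + 25 = 67
C(9) = 1 + C(8) + C(7) = 1 + 67 + 41 = 109
C(10) = 1 + C(9) + C(8) = 1 + 109 + 67 = 177
C(11) = 1 + C(10) + C(9) = 1 + 177 + 109 = 287
C(12) = 1 + C(11) + C(10) = 1 + 287 + 177 = 465
C(13) = 1 + C(12) + C(11) = 1 + 465 + 287 = 753
C(14) = 1 + C(13) + C(12) = 1 + 753 + 465 = 1219
C(15) = 1 + C(14) + C(13) = 1 + 1219 + 753 = 1973
C(16) = 1 + C(15) + C(14) = 1 + 1973 + 1219 = 3193
C(17) = 1 + C(16) + C(15) = 1 + 3193 + 1973 = 5167
C(18) = 1 + C(17) + C(16) = 1 + 5167 + 3193 = 8361
C(19) = 1 + C(18) + C(17) = 1 + 8361 + 5167 = 13529
C(20) = 1 + C(19) + C(18) = 1 + 13529 + 8361 = 21891
C(21) = 1 + C(20) + C(19) = 1 + 21891 + 13529 = 35421
C(22) = 1 + C(21) + C(20) = 1 + 35421 + 21891 = 57313

57313


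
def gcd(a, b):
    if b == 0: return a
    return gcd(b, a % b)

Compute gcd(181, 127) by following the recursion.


gcd(181, 127) = gcd(127, 54)
gcd(127, 54) = gcd(54, 19)
gcd(54, 19) = gcd(19, 16)
gcd(19, 16) = gcd(16, 3)
gcd(16, 3) = gcd(3, 1)
gcd(3, 1) = gcd(1, 0)
gcd(1, 0) = 1  (base case)

1


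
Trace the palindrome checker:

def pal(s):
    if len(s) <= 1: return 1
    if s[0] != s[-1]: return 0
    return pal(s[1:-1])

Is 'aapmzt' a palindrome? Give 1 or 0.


pal('aapmzt'): s[0]='a' != s[-1]='t' -> return 0
Result: 0 (not a palindrome)

0


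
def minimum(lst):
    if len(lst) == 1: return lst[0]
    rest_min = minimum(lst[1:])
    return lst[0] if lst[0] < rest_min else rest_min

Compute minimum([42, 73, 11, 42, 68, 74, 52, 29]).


minimum([42, 73, 11, 42, 68, 74, 52, 29]): compare 42 with minimum([73, 11, 42, 68, 74, 52, 29])
minimum([73, 11, 42, 68, 74, 52, 29]): compare 73 with minimum([11, 42, 68, 74, 52, 29])
minimum([11, 42, 68, 74, 52, 29]): compare 11 with minimum([42, 68, 74, 52, 29])
minimum([42, 68, 74, 52, 29]): compare 42 with minimum([68, 74, 52, 29])
minimum([68, 74, 52, 29]): compare 68 with minimum([74, 52, 29])
minimum([74, 52, 29]): compare 74 with minimum([52, 29])
minimum([52, 29]): compare 52 with minimum([29])
minimum([29]) = 29  (base case)
Compare 52 with 29 -> 29
Compare 74 with 29 -> 29
Compare 68 with 29 -> 29
Compare 42 with 29 -> 29
Compare 11 with 29 -> 11
Compare 73 with 11 -> 11
Compare 42 with 11 -> 11

11


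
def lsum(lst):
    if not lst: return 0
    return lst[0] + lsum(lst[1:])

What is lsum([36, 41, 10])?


lsum([36, 41, 10]) = 36 + lsum([41, 10])
lsum([41, 10]) = 41 + lsum([10])
lsum([10]) = 10 + lsum([])
lsum([]) = 0  (base case)
Total: 36 + 41 + 10 + 0 = 87

87


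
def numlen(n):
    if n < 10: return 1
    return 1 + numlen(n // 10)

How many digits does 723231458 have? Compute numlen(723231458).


numlen(723231458) = 1 + numlen(72323145)
numlen(72323145) = 1 + numlen(7232314)
numlen(7232314) = 1 + numlen(723231)
numlen(723231) = 1 + numlen(72323)
numlen(72323) = 1 + numlen(7232)
numlen(7232) = 1 + numlen(723)
numlen(723) = 1 + numlen(72)
numlen(72) = 1 + numlen(7)
numlen(7) = 1  (base case: 7 < 10)
Unwinding: 1 + 1 + 1 + 1 + 1 + 1 + 1 + 1 + 1 = 9

9


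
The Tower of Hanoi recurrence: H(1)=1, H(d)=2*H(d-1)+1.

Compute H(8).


H(8) = 2 * H(7) + 1
H(7) = 2 * H(6) + 1
H(6) = 2 * H(5) + 1
H(5) = 2 * H(4) + 1
H(4) = 2 * H(3) + 1
H(3) = 2 * H(2) + 1
H(2) = 2 * H(1) + 1
H(1) = 1  (base case)
H(2) = 2 * 1 + 1 = 3
H(3) = 2 * 3 + 1 = 7
H(4) = 2 * 7 + 1 = 15
H(5) = 2 * 15 + 1 = 31
H(6) = 2 * 31 + 1 = 63
H(7) = 2 * 63 + 1 = 127
H(8) = 2 * 127 + 1 = 255

255


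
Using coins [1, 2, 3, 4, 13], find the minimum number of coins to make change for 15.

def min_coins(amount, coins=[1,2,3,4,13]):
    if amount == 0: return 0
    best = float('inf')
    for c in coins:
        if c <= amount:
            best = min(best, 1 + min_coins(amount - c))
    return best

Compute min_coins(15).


Building up with DP:
min_coins(0) = 0
min_coins(1) = min(1+min_coins(0)=1+0=1) = 1
min_coins(2) = min(1+min_coins(1)=1+1=2, 1+min_coins(0)=1+0=1) = 1
min_coins(3) = min(1+min_coins(2)=1+1=2, 1+min_coins(1)=1+1=2, 1+min_coins(0)=1+0=1) = 1
min_coins(4) = min(1+min_coins(3)=1+1=2, 1+min_coins(2)=1+1=2, 1+min_coins(1)=1+1=2, 1+min_coins(0)=1+0=1) = 1
min_coins(5) = min(1+min_coins(4)=1+1=2, 1+min_coins(3)=1+1=2, 1+min_coins(2)=1+1=2, 1+min_coins(1)=1+1=2) = 2
min_coins(6) = min(1+min_coins(5)=1+2=3, 1+min_coins(4)=1+1=2, 1+min_coins(3)=1+1=2, 1+min_coins(2)=1+1=2) = 2
min_coins(7) = min(1+min_coins(6)=1+2=3, 1+min_coins(5)=1+2=3, 1+min_coins(4)=1+1=2, 1+min_coins(3)=1+1=2) = 2
min_coins(8) = min(1+min_coins(7)=1+2=3, 1+min_coins(6)=1+2=3, 1+min_coins(5)=1+2=3, 1+min_coins(4)=1+1=2) = 2
min_coins(9) = min(1+min_coins(8)=1+2=3, 1+min_coins(7)=1+2=3, 1+min_coins(6)=1+2=3, 1+min_coins(5)=1+2=3) = 3
min_coins(10) = min(1+min_coins(9)=1+3=4, 1+min_coins(8)=1+2=3, 1+min_coins(7)=1+2=3, 1+min_coins(6)=1+2=3) = 3
min_coins(11) = min(1+min_coins(10)=1+3=4, 1+min_coins(9)=1+3=4, 1+min_coins(8)=1+2=3, 1+min_coins(7)=1+2=3) = 3
min_coins(12) = min(1+min_coins(11)=1+3=4, 1+min_coins(10)=1+3=4, 1+min_coins(9)=1+3=4, 1+min_coins(8)=1+2=3) = 3
min_coins(13) = min(1+min_coins(12)=1+3=4, 1+min_coins(11)=1+3=4, 1+min_coins(10)=1+3=4, 1+min_coins(9)=1+3=4, 1+min_coins(0)=1+0=1) = 1
min_coins(14) = min(1+min_coins(13)=1+1=2, 1+min_coins(12)=1+3=4, 1+min_coins(11)=1+3=4, 1+min_coins(10)=1+3=4, 1+min_coins(1)=1+1=2) = 2
min_coins(15) = min(1+min_coins(14)=1+2=3, 1+min_coins(13)=1+1=2, 1+min_coins(12)=1+3=4, 1+min_coins(11)=1+3=4, 1+min_coins(2)=1+1=2) = 2

2


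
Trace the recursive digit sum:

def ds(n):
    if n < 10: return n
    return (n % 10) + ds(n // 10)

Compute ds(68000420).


ds(68000420) = 0 + ds(6800042)
ds(6800042) = 2 + ds(680004)
ds(680004) = 4 + ds(68000)
ds(68000) = 0 + ds(6800)
ds(6800) = 0 + ds(680)
ds(680) = 0 + ds(68)
ds(68) = 8 + ds(6)
ds(6) = 6  (base case)
Total: 0 + 2 + 4 + 0 + 0 + 0 + 8 + 6 = 20

20


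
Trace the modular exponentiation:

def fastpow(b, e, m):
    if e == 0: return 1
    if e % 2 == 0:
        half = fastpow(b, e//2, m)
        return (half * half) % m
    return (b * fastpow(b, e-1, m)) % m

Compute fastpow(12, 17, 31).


fastpow(12, 17, 31): e is odd, compute fastpow(12, 16, 31)
  fastpow(12, 16, 31): e is even, compute fastpow(12, 8, 31)
    fastpow(12, 8, 31): e is even, compute fastpow(12, 4, 31)
      fastpow(12, 4, 31): e is even, compute fastpow(12, 2, 31)
        fastpow(12, 2, 31): e is even, compute fastpow(12, 1, 31)
          fastpow(12, 1, 31): e is odd, compute fastpow(12, 0, 31)
          fastpow(12, 0, 31) = 1
          (12 * 1) % 31 = 12
        half=12, (12*12) % 31 = 20
      half=20, (20*20) % 31 = 28
    half=28, (28*28) % 31 = 9
  half=9, (9*9) % 31 = 19
(12 * 19) % 31 = 11

11


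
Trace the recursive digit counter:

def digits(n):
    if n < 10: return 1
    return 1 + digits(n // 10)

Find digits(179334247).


digits(179334247) = 1 + digits(17933424)
digits(17933424) = 1 + digits(1793342)
digits(1793342) = 1 + digits(179334)
digits(179334) = 1 + digits(17933)
digits(17933) = 1 + digits(1793)
digits(1793) = 1 + digits(179)
digits(179) = 1 + digits(17)
digits(17) = 1 + digits(1)
digits(1) = 1  (base case: 1 < 10)
Unwinding: 1 + 1 + 1 + 1 + 1 + 1 + 1 + 1 + 1 = 9

9


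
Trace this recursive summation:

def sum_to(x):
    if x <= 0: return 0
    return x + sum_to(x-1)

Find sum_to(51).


sum_to(51)
= 51 + 50 + 49 + 48 + 47 + 46 + 45 + 44 + 43 + 42 + 41 + 40 + 39 + 38 + 37 + 36 + 35 + 34 + 33 + 32 + 31 + 30 + 29 + 28 + 27 + 26 + 25 + 24 + 23 + 22 + 21 + 20 + 19 + 18 + 17 + 16 + 15 + 14 + 13 + 12 + 11 + 10 + 9 + 8 + 7 + 6 + 5 + 4 + 3 + 2 + 1 + sum_to(0)
= 51 + 50 + 49 + 48 + 47 + 46 + 45 + 44 + 43 + 42 + 41 + 40 + 39 + 38 + 37 + 36 + 35 + 34 + 33 + 32 + 31 + 30 + 29 + 28 + 27 + 26 + 25 + 24 + 23 + 22 + 21 + 20 + 19 + 18 + 17 + 16 + 15 + 14 + 13 + 12 + 11 + 10 + 9 + 8 + 7 + 6 + 5 + 4 + 3 + 2 + 1 + 0
= 1326

1326


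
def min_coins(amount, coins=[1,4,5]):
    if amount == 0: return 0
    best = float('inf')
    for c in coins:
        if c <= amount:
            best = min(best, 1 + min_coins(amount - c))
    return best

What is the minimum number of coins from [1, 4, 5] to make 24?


Building up with DP:
min_coins(0) = 0
min_coins(1) = min(1+min_coins(0)=1+0=1) = 1
min_coins(2) = min(1+min_coins(1)=1+1=2) = 2
min_coins(3) = min(1+min_coins(2)=1+2=3) = 3
min_coins(4) = min(1+min_coins(3)=1+3=4, 1+min_coins(0)=1+0=1) = 1
min_coins(5) = min(1+min_coins(4)=1+1=2, 1+min_coins(1)=1+1=2, 1+min_coins(0)=1+0=1) = 1
min_coins(6) = min(1+min_coins(5)=1+1=2, 1+min_coins(2)=1+2=3, 1+min_coins(1)=1+1=2) = 2
min_coins(7) = min(1+min_coins(6)=1+2=3, 1+min_coins(3)=1+3=4, 1+min_coins(2)=1+2=3) = 3
min_coins(8) = min(1+min_coins(7)=1+3=4, 1+min_coins(4)=1+1=2, 1+min_coins(3)=1+3=4) = 2
min_coins(9) = min(1+min_coins(8)=1+2=3, 1+min_coins(5)=1+1=2, 1+min_coins(4)=1+1=2) = 2
min_coins(10) = min(1+min_coins(9)=1+2=3, 1+min_coins(6)=1+2=3, 1+min_coins(5)=1+1=2) = 2
min_coins(11) = min(1+min_coins(10)=1+2=3, 1+min_coins(7)=1+3=4, 1+min_coins(6)=1+2=3) = 3
min_coins(12) = min(1+min_coins(11)=1+3=4, 1+min_coins(8)=1+2=3, 1+min_coins(7)=1+3=4) = 3
min_coins(13) = min(1+min_coins(12)=1+3=4, 1+min_coins(9)=1+2=3, 1+min_coins(8)=1+2=3) = 3
min_coins(14) = min(1+min_coins(13)=1+3=4, 1+min_coins(10)=1+2=3, 1+min_coins(9)=1+2=3) = 3
min_coins(15) = min(1+min_coins(14)=1+3=4, 1+min_coins(11)=1+3=4, 1+min_coins(10)=1+2=3) = 3
min_coins(16) = min(1+min_coins(15)=1+3=4, 1+min_coins(12)=1+3=4, 1+min_coins(11)=1+3=4) = 4
min_coins(17) = min(1+min_coins(16)=1+4=5, 1+min_coins(13)=1+3=4, 1+min_coins(12)=1+3=4) = 4
min_coins(18) = min(1+min_coins(17)=1+4=5, 1+min_coins(14)=1+3=4, 1+min_coins(13)=1+3=4) = 4
min_coins(19) = min(1+min_coins(18)=1+4=5, 1+min_coins(15)=1+3=4, 1+min_coins(14)=1+3=4) = 4
min_coins(20) = min(1+min_coins(19)=1+4=5, 1+min_coins(16)=1+4=5, 1+min_coins(15)=1+3=4) = 4
min_coins(21) = min(1+min_coins(20)=1+4=5, 1+min_coins(17)=1+4=5, 1+min_coins(16)=1+4=5) = 5
min_coins(22) = min(1+min_coins(21)=1+5=6, 1+min_coins(18)=1+4=5, 1+min_coins(17)=1+4=5) = 5
min_coins(23) = min(1+min_coins(22)=1+5=6, 1+min_coins(19)=1+4=5, 1+min_coins(18)=1+4=5) = 5
min_coins(24) = min(1+min_coins(23)=1+5=6, 1+min_coins(20)=1+4=5, 1+min_coins(19)=1+4=5) = 5

5


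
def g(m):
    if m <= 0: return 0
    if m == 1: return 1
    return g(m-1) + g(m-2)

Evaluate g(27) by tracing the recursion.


Computing g(27) bottom-up:
g(0) = 0
g(1) = 1
g(2) = g(1) + g(0) = 1 + 0 = 1
g(3) = g(2) + g(1) = 1 + 1 = 2
g(4) = g(3) + g(2) = 2 + 1 = 3
g(5) = g(4) + g(3) = 3 + 2 = 5
g(6) = g(5) + g(4) = 5 + 3 = 8
g(7) = g(6) + g(5) = 8 + 5 = 13
g(8) = g(7) + g(6) = 13 + 8 = 21
g(9) = g(8) + g(7) = 21 + 13 = 34
g(10) = g(9) + g(8) = 34 + 21 = 55
g(11) = g(10) + g(9) = 55 + 34 = 89
g(12) = g(11) + g(10) = 89 + 55 = 144
g(13) = g(12) + g(11) = 144 + 89 = 233
g(14) = g(13) + g(12) = 233 + 144 = 377
g(15) = g(14) + g(13) = 377 + 233 = 610
g(16) = g(15) + g(14) = 610 + 377 = 987
g(17) = g(16) + g(15) = 987 + 610 = 1597
g(18) = g(17) + g(16) = 1597 + 987 = 2584
g(19) = g(18) + g(17) = 2584 + 1597 = 4181
g(20) = g(19) + g(18) = 4181 + 2584 = 6765
g(21) = g(20) + g(19) = 6765 + 4181 = 10946
g(22) = g(21) + g(20) = 10946 + 6765 = 17711
g(23) = g(22) + g(21) = 17711 + 10946 = 28657
g(24) = g(23) + g(22) = 28657 + 17711 = 46368
g(25) = g(24) + g(23) = 46368 + 28657 = 75025
g(26) = g(25) + g(24) = 75025 + 46368 = 121393
g(27) = g(26) + g(25) = 121393 + 75025 = 196418

196418


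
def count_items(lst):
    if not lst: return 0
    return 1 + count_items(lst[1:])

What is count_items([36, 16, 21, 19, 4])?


count_items([36, 16, 21, 19, 4]) = 1 + count_items([16, 21, 19, 4])
count_items([16, 21, 19, 4]) = 1 + count_items([21, 19, 4])
count_items([21, 19, 4]) = 1 + count_items([19, 4])
count_items([19, 4]) = 1 + count_items([4])
count_items([4]) = 1 + count_items([])
count_items([]) = 0  (base case)
Unwinding: 1 + 1 + 1 + 1 + 1 + 0 = 5

5


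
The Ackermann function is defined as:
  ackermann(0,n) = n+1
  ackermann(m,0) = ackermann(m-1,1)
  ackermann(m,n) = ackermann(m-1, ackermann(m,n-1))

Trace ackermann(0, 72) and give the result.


ackermann(0, 72) = 73
Result: ackermann(0, 72) = 73

73


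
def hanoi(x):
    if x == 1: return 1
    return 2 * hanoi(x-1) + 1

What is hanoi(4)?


hanoi(4) = 2 * hanoi(3) + 1
hanoi(3) = 2 * hanoi(2) + 1
hanoi(2) = 2 * hanoi(1) + 1
hanoi(1) = 1  (base case)
hanoi(2) = 2 * 1 + 1 = 3
hanoi(3) = 2 * 3 + 1 = 7
hanoi(4) = 2 * 7 + 1 = 15

15


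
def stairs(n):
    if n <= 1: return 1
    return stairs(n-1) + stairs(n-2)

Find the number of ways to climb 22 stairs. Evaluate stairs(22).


Building up from base cases:
stairs(0) = 1
stairs(1) = 1
stairs(2) = stairs(1) + stairs(0) = 1 + 1 = 2
stairs(3) = stairs(2) + stairs(1) = 2 + 1 = 3
stairs(4) = stairs(3) + stairs(2) = 3 + 2 = 5
stairs(5) = stairs(4) + stairs(3) = 5 + 3 = 8
stairs(6) = stairs(5) + stairs(4) = 8 + 5 = 13
stairs(7) = stairs(6) + stairs(5) = 13 + 8 = 21
stairs(8) = stairs(7) + stairs(6) = 21 + 13 = 34
stairs(9) = stairs(8) + stairs(7) = 34 + 21 = 55
stairs(10) = stairs(9) + stairs(8) = 55 + 34 = 89
stairs(11) = stairs(10) + stairs(9) = 89 + 55 = 144
stairs(12) = stairs(11) + stairs(10) = 144 + 89 = 233
stairs(13) = stairs(12) + stairs(11) = 233 + 144 = 377
stairs(14) = stairs(13) + stairs(12) = 377 + 233 = 610
stairs(15) = stairs(14) + stairs(13) = 610 + 377 = 987
stairs(16) = stairs(15) + stairs(14) = 987 + 610 = 1597
stairs(17) = stairs(16) + stairs(15) = 1597 + 987 = 2584
stairs(18) = stairs(17) + stairs(16) = 2584 + 1597 = 4181
stairs(19) = stairs(18) + stairs(17) = 4181 + 2584 = 6765
stairs(20) = stairs(19) + stairs(18) = 6765 + 4181 = 10946
stairs(21) = stairs(20) + stairs(19) = 10946 + 6765 = 17711
stairs(22) = stairs(21) + stairs(20) = 17711 + 10946 = 28657

28657


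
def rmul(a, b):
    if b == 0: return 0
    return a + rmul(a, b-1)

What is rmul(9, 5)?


rmul(9, 5) = 9 + rmul(9, 4)
rmul(9, 4) = 9 + rmul(9, 3)
rmul(9, 3) = 9 + rmul(9, 2)
rmul(9, 2) = 9 + rmul(9, 1)
rmul(9, 1) = 9 + rmul(9, 0)
rmul(9, 0) = 0  (base case)
Total: 9 + 9 + 9 + 9 + 9 + 0 = 45

45


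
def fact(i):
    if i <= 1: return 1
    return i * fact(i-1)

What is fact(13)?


fact(13)
= 13 * fact(12)
= 13 * 12 * fact(11)
= 13 * 12 * 11 * fact(10)
= 13 * 12 * 11 * 10 * fact(9)
= 13 * 12 * 11 * 10 * 9 * fact(8)
= 13 * 12 * 11 * 10 * 9 * 8 * fact(7)
= 13 * 12 * 11 * 10 * 9 * 8 * 7 * fact(6)
= 13 * 12 * 11 * 10 * 9 * 8 * 7 * 6 * fact(5)
= 13 * 12 * 11 * 10 * 9 * 8 * 7 * 6 * 5 * fact(4)
= 13 * 12 * 11 * 10 * 9 * 8 * 7 * 6 * 5 * 4 * fact(3)
= 13 * 12 * 11 * 10 * 9 * 8 * 7 * 6 * 5 * 4 * 3 * fact(2)
= 13 * 12 * 11 * 10 * 9 * 8 * 7 * 6 * 5 * 4 * 3 * 2 * fact(1)
= 13 * 12 * 11 * 10 * 9 * 8 * 7 * 6 * 5 * 4 * 3 * 2 * 1
= 6227020800

6227020800


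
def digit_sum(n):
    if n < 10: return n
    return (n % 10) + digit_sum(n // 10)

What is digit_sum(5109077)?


digit_sum(5109077) = 7 + digit_sum(510907)
digit_sum(510907) = 7 + digit_sum(51090)
digit_sum(51090) = 0 + digit_sum(5109)
digit_sum(5109) = 9 + digit_sum(510)
digit_sum(510) = 0 + digit_sum(51)
digit_sum(51) = 1 + digit_sum(5)
digit_sum(5) = 5  (base case)
Total: 7 + 7 + 0 + 9 + 0 + 1 + 5 = 29

29


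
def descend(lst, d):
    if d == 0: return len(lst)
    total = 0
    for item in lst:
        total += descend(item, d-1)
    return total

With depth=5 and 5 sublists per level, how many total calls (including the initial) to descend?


At depth 0 (root): 1 call
At depth 1: each of 1 parents calls descend on 5 children = 5 calls
At depth 2: each of 5 parents calls descend on 5 children = 25 calls
At depth 3: each of 25 parents calls descend on 5 children = 125 calls
At depth 4: each of 125 parents calls descend on 5 children = 625 calls
At depth 5: each of 625 parents calls descend on 5 children = 3125 calls
Total: 1 + 5 + 25 + 125 + 625 + 3125 = 3906

3906


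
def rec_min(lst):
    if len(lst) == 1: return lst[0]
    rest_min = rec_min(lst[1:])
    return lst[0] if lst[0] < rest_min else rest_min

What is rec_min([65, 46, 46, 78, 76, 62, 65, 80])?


rec_min([65, 46, 46, 78, 76, 62, 65, 80]): compare 65 with rec_min([46, 46, 78, 76, 62, 65, 80])
rec_min([46, 46, 78, 76, 62, 65, 80]): compare 46 with rec_min([46, 78, 76, 62, 65, 80])
rec_min([46, 78, 76, 62, 65, 80]): compare 46 with rec_min([78, 76, 62, 65, 80])
rec_min([78, 76, 62, 65, 80]): compare 78 with rec_min([76, 62, 65, 80])
rec_min([76, 62, 65, 80]): compare 76 with rec_min([62, 65, 80])
rec_min([62, 65, 80]): compare 62 with rec_min([65, 80])
rec_min([65, 80]): compare 65 with rec_min([80])
rec_min([80]) = 80  (base case)
Compare 65 with 80 -> 65
Compare 62 with 65 -> 62
Compare 76 with 62 -> 62
Compare 78 with 62 -> 62
Compare 46 with 62 -> 46
Compare 46 with 46 -> 46
Compare 65 with 46 -> 46

46


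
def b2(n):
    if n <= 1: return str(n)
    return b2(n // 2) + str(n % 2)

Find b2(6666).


b2(6666) = b2(3333) + '0'
b2(3333) = b2(1666) + '1'
b2(1666) = b2(833) + '0'
b2(833) = b2(416) + '1'
b2(416) = b2(208) + '0'
b2(208) = b2(104) + '0'
b2(104) = b2(52) + '0'
b2(52) = b2(26) + '0'
b2(26) = b2(13) + '0'
b2(13) = b2(6) + '1'
b2(6) = b2(3) + '0'
b2(3) = b2(1) + '1'
b2(1) = '1'  (base case)
Concatenating: '1' + '1' + '0' + '1' + '0' + '0' + '0' + '0' + '0' + '1' + '0' + '1' + '0' = '1101000001010'

1101000001010


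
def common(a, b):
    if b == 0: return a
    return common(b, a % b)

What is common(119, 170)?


common(119, 170) = common(170, 119)
common(170, 119) = common(119, 51)
common(119, 51) = common(51, 17)
common(51, 17) = common(17, 0)
common(17, 0) = 17  (base case)

17


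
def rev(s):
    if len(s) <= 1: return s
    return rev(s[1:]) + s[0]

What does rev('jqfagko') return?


rev('jqfagko') = rev('qfagko') + 'j'
rev('qfagko') = rev('fagko') + 'q'
rev('fagko') = rev('agko') + 'f'
rev('agko') = rev('gko') + 'a'
rev('gko') = rev('ko') + 'g'
rev('ko') = rev('o') + 'k'
rev('o') = 'o'  (base case)
Concatenating: 'o' + 'k' + 'g' + 'a' + 'f' + 'q' + 'j' = 'okgafqj'

okgafqj


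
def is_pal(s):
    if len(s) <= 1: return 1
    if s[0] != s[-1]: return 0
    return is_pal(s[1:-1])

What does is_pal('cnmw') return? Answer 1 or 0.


is_pal('cnmw'): s[0]='c' != s[-1]='w' -> return 0
Result: 0 (not a palindrome)

0


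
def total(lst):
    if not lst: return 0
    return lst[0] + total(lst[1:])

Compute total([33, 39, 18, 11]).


total([33, 39, 18, 11]) = 33 + total([39, 18, 11])
total([39, 18, 11]) = 39 + total([18, 11])
total([18, 11]) = 18 + total([11])
total([11]) = 11 + total([])
total([]) = 0  (base case)
Total: 33 + 39 + 18 + 11 + 0 = 101

101


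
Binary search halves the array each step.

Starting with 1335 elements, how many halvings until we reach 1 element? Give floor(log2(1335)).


1335 / 2 = 667
667 / 2 = 333
333 / 2 = 166
166 / 2 = 83
83 / 2 = 41
41 / 2 = 20
20 / 2 = 10
10 / 2 = 5
5 / 2 = 2
2 / 2 = 1
Reached 1 after 10 halvings

10


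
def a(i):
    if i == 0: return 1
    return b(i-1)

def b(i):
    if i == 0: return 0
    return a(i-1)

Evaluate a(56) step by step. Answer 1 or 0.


a(56) = b(55)
b(55) = a(54)
a(54) = b(53)
b(53) = a(52)
a(52) = b(51)
b(51) = a(50)
a(50) = b(49)
b(49) = a(48)
a(48) = b(47)
b(47) = a(46)
a(46) = b(45)
b(45) = a(44)
a(44) = b(43)
b(43) = a(42)
a(42) = b(41)
b(41) = a(40)
a(40) = b(39)
b(39) = a(38)
a(38) = b(37)
b(37) = a(36)
a(36) = b(35)
b(35) = a(34)
a(34) = b(33)
b(33) = a(32)
a(32) = b(31)
b(31) = a(30)
a(30) = b(29)
b(29) = a(28)
a(28) = b(27)
b(27) = a(26)
a(26) = b(25)
b(25) = a(24)
a(24) = b(23)
b(23) = a(22)
a(22) = b(21)
b(21) = a(20)
a(20) = b(19)
b(19) = a(18)
a(18) = b(17)
b(17) = a(16)
a(16) = b(15)
b(15) = a(14)
a(14) = b(13)
b(13) = a(12)
a(12) = b(11)
b(11) = a(10)
a(10) = b(9)
b(9) = a(8)
a(8) = b(7)
b(7) = a(6)
a(6) = b(5)
b(5) = a(4)
a(4) = b(3)
b(3) = a(2)
a(2) = b(1)
b(1) = a(0)
a(0) = 1  (base case)
Result: 1

1


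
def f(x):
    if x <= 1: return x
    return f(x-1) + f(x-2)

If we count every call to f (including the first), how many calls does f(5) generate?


Let C(n) = total calls for f(n)
C(0) = 1, C(1) = 1
C(2) = 1 + C(1) + C(0) = 1 + 1 + 1 = 3
C(3) = 1 + C(2) + C(1) = 1 + 3 + 1 = 5
C(4) = 1 + C(3) + C(2) = 1 + 5 + 3 = 9
C(5) = 1 + C(4) + C(3) = 1 + 9 + 5 = 15

15


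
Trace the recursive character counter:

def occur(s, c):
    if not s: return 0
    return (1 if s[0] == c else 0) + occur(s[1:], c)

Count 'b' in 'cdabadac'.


s[0]='c' != 'b' -> 0
s[0]='d' != 'b' -> 0
s[0]='a' != 'b' -> 0
s[0]='b' == 'b' -> 1
s[0]='a' != 'b' -> 0
s[0]='d' != 'b' -> 0
s[0]='a' != 'b' -> 0
s[0]='c' != 'b' -> 0
Sum: 0 + 0 + 0 + 1 + 0 + 0 + 0 + 0 = 1

1


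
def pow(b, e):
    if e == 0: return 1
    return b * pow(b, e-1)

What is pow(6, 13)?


pow(6, 13)
= 6 * pow(6, 12)
= 6 * 6 * pow(6, 11)
= 6 * 6 * 6 * pow(6, 10)
= 6 * 6 * 6 * 6 * pow(6, 9)
= 6 * 6 * 6 * 6 * 6 * pow(6, 8)
= 6 * 6 * 6 * 6 * 6 * 6 * pow(6, 7)
= 6 * 6 * 6 * 6 * 6 * 6 * 6 * pow(6, 6)
= 6 * 6 * 6 * 6 * 6 * 6 * 6 * 6 * pow(6, 5)
= 6 * 6 * 6 * 6 * 6 * 6 * 6 * 6 * 6 * pow(6, 4)
= 6 * 6 * 6 * 6 * 6 * 6 * 6 * 6 * 6 * 6 * pow(6, 3)
= 6 * 6 * 6 * 6 * 6 * 6 * 6 * 6 * 6 * 6 * 6 * pow(6, 2)
= 6 * 6 * 6 * 6 * 6 * 6 * 6 * 6 * 6 * 6 * 6 * 6 * pow(6, 1)
= 6 * 6 * 6 * 6 * 6 * 6 * 6 * 6 * 6 * 6 * 6 * 6 * 6 * pow(6, 0)
= 6 * 6 * 6 * 6 * 6 * 6 * 6 * 6 * 6 * 6 * 6 * 6 * 6 * 1
= 13060694016

13060694016


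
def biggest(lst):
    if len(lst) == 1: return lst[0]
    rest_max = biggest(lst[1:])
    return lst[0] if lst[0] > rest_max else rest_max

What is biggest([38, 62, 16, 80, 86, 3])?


biggest([38, 62, 16, 80, 86, 3]): compare 38 with biggest([62, 16, 80, 86, 3])
biggest([62, 16, 80, 86, 3]): compare 62 with biggest([16, 80, 86, 3])
biggest([16, 80, 86, 3]): compare 16 with biggest([80, 86, 3])
biggest([80, 86, 3]): compare 80 with biggest([86, 3])
biggest([86, 3]): compare 86 with biggest([3])
biggest([3]) = 3  (base case)
Compare 86 with 3 -> 86
Compare 80 with 86 -> 86
Compare 16 with 86 -> 86
Compare 62 with 86 -> 86
Compare 38 with 86 -> 86

86


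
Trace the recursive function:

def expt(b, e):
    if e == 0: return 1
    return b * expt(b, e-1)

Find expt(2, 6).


expt(2, 6)
= 2 * expt(2, 5)
= 2 * 2 * expt(2, 4)
= 2 * 2 * 2 * expt(2, 3)
= 2 * 2 * 2 * 2 * expt(2, 2)
= 2 * 2 * 2 * 2 * 2 * expt(2, 1)
= 2 * 2 * 2 * 2 * 2 * 2 * expt(2, 0)
= 2 * 2 * 2 * 2 * 2 * 2 * 1
= 64

64


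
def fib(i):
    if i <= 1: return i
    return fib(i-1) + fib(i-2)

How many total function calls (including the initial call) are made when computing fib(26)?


Let C(n) = total calls for fib(n)
C(0) = 1, C(1) = 1
C(2) = 1 + C(1) + C(0) = 1 + 1 + 1 = 3
C(3) = 1 + C(2) + C(1) = 1 + 3 + 1 = 5
C(4) = 1 + C(3) + C(2) = 1 + 5 + 3 = 9
C(5) = 1 + C(4) + C(3) = 1 + 9 + 5 = 15
C(6) = 1 + C(5) + C(4) = 1 + 15 + 9 = 25
C(7) = 1 + C(6) + C(5) = 1 + 25 + 15 = 41
C(8) = 1 + C(7) + C(6) = 1 + 41 + 25 = 67
C(9) = 1 + C(8) + C(7) = 1 + 67 + 41 = 109
C(10) = 1 + C(9) + C(8) = 1 + 109 + 67 = 177
C(11) = 1 + C(10) + C(9) = 1 + 177 + 109 = 287
C(12) = 1 + C(11) + C(10) = 1 + 287 + 177 = 465
C(13) = 1 + C(12) + C(11) = 1 + 465 + 287 = 753
C(14) = 1 + C(13) + C(12) = 1 + 753 + 465 = 1219
C(15) = 1 + C(14) + C(13) = 1 + 1219 + 753 = 1973
C(16) = 1 + C(15) + C(14) = 1 + 1973 + 1219 = 3193
C(17) = 1 + C(16) + C(15) = 1 + 3193 + 1973 = 5167
C(18) = 1 + C(17) + C(16) = 1 + 5167 + 3193 = 8361
C(19) = 1 + C(18) + C(17) = 1 + 8361 + 5167 = 13529
C(20) = 1 + C(19) + C(18) = 1 + 13529 + 8361 = 21891
C(21) = 1 + C(20) + C(19) = 1 + 21891 + 13529 = 35421
C(22) = 1 + C(21) + C(20) = 1 + 35421 + 21891 = 57313
C(23) = 1 + C(22) + C(21) = 1 + 57313 + 35421 = 92735
C(24) = 1 + C(23) + C(22) = 1 + 92735 + 57313 = 150049
C(25) = 1 + C(24) + C(23) = 1 + 150049 + 92735 = 242785
C(26) = 1 + C(25) + C(24) = 1 + 242785 + 150049 = 392835

392835


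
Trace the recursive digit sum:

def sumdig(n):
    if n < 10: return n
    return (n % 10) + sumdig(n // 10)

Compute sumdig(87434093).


sumdig(87434093) = 3 + sumdig(8743409)
sumdig(8743409) = 9 + sumdig(874340)
sumdig(874340) = 0 + sumdig(87434)
sumdig(87434) = 4 + sumdig(8743)
sumdig(8743) = 3 + sumdig(874)
sumdig(874) = 4 + sumdig(87)
sumdig(87) = 7 + sumdig(8)
sumdig(8) = 8  (base case)
Total: 3 + 9 + 0 + 4 + 3 + 4 + 7 + 8 = 38

38


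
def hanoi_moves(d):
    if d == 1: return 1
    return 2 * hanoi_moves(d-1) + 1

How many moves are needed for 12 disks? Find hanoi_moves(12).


hanoi_moves(12) = 2 * hanoi_moves(11) + 1
hanoi_moves(11) = 2 * hanoi_moves(10) + 1
hanoi_moves(10) = 2 * hanoi_moves(9) + 1
hanoi_moves(9) = 2 * hanoi_moves(8) + 1
hanoi_moves(8) = 2 * hanoi_moves(7) + 1
hanoi_moves(7) = 2 * hanoi_moves(6) + 1
hanoi_moves(6) = 2 * hanoi_moves(5) + 1
hanoi_moves(5) = 2 * hanoi_moves(4) + 1
hanoi_moves(4) = 2 * hanoi_moves(3) + 1
hanoi_moves(3) = 2 * hanoi_moves(2) + 1
hanoi_moves(2) = 2 * hanoi_moves(1) + 1
hanoi_moves(1) = 1  (base case)
hanoi_moves(2) = 2 * 1 + 1 = 3
hanoi_moves(3) = 2 * 3 + 1 = 7
hanoi_moves(4) = 2 * 7 + 1 = 15
hanoi_moves(5) = 2 * 15 + 1 = 31
hanoi_moves(6) = 2 * 31 + 1 = 63
hanoi_moves(7) = 2 * 63 + 1 = 127
hanoi_moves(8) = 2 * 127 + 1 = 255
hanoi_moves(9) = 2 * 255 + 1 = 511
hanoi_moves(10) = 2 * 511 + 1 = 1023
hanoi_moves(11) = 2 * 1023 + 1 = 2047
hanoi_moves(12) = 2 * 2047 + 1 = 4095

4095


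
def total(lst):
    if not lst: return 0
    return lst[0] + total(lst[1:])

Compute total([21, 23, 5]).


total([21, 23, 5]) = 21 + total([23, 5])
total([23, 5]) = 23 + total([5])
total([5]) = 5 + total([])
total([]) = 0  (base case)
Total: 21 + 23 + 5 + 0 = 49

49


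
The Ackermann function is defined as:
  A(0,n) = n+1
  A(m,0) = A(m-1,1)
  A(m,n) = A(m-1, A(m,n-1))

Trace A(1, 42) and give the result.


A(1, 42) = A(0, A(1, 41))
  A(1, 41) = A(0, A(1, 40))
    A(1, 40) = A(0, A(1, 39))
      A(1, 39) = A(0, A(1, 38))
        A(1, 38) = A(0, A(1, 37))
          A(1, 37) = A(0, A(1, 36))
          A(1, 36) = A(0, A(1, 35))
          A(1, 35) = A(0, A(1, 34))
          A(1, 34) = A(0, A(1, 33))
          A(1, 33) = A(0, A(1, 32))
          A(1, 32) = A(0, A(1, 31))
          A(1, 31) = A(0, A(1, 30))
          A(1, 30) = A(0, A(1, 29))
          A(1, 29) = A(0, A(1, 28))
          A(1, 28) = A(0, A(1, 27))
          A(1, 27) = A(0, A(1, 26))
          A(1, 26) = A(0, A(1, 25))
          A(1, 25) = A(0, A(1, 24))
          A(1, 24) = A(0, A(1, 23))
          A(1, 23) = A(0, A(1, 22))
          A(1, 22) = A(0, A(1, 21))
          A(1, 21) = A(0, A(1, 20))
          A(1, 20) = A(0, A(1, 19))
          A(1, 19) = A(0, A(1, 18))
          A(1, 18) = A(0, A(1, 17))
... (trace truncated)
Result: A(1, 42) = 44

44


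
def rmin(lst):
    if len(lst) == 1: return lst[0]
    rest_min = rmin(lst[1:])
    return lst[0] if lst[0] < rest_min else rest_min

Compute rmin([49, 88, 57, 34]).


rmin([49, 88, 57, 34]): compare 49 with rmin([88, 57, 34])
rmin([88, 57, 34]): compare 88 with rmin([57, 34])
rmin([57, 34]): compare 57 with rmin([34])
rmin([34]) = 34  (base case)
Compare 57 with 34 -> 34
Compare 88 with 34 -> 34
Compare 49 with 34 -> 34

34


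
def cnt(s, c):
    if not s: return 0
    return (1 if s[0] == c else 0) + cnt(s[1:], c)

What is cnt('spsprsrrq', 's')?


s[0]='s' == 's' -> 1
s[0]='p' != 's' -> 0
s[0]='s' == 's' -> 1
s[0]='p' != 's' -> 0
s[0]='r' != 's' -> 0
s[0]='s' == 's' -> 1
s[0]='r' != 's' -> 0
s[0]='r' != 's' -> 0
s[0]='q' != 's' -> 0
Sum: 1 + 0 + 1 + 0 + 0 + 1 + 0 + 0 + 0 = 3

3


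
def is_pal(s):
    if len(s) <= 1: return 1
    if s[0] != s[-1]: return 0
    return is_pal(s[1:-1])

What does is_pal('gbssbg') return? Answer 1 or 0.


is_pal('gbssbg'): s[0]='g' == s[-1]='g' -> check is_pal('bssb')
is_pal('bssb'): s[0]='b' == s[-1]='b' -> check is_pal('ss')
is_pal('ss'): s[0]='s' == s[-1]='s' -> check is_pal('')
is_pal(''): len <= 1 -> return 1  (base case)
Result: 1 (palindrome)

1


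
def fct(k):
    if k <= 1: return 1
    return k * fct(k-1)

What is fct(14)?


fct(14)
= 14 * fct(13)
= 14 * 13 * fct(12)
= 14 * 13 * 12 * fct(11)
= 14 * 13 * 12 * 11 * fct(10)
= 14 * 13 * 12 * 11 * 10 * fct(9)
= 14 * 13 * 12 * 11 * 10 * 9 * fct(8)
= 14 * 13 * 12 * 11 * 10 * 9 * 8 * fct(7)
= 14 * 13 * 12 * 11 * 10 * 9 * 8 * 7 * fct(6)
= 14 * 13 * 12 * 11 * 10 * 9 * 8 * 7 * 6 * fct(5)
= 14 * 13 * 12 * 11 * 10 * 9 * 8 * 7 * 6 * 5 * fct(4)
= 14 * 13 * 12 * 11 * 10 * 9 * 8 * 7 * 6 * 5 * 4 * fct(3)
= 14 * 13 * 12 * 11 * 10 * 9 * 8 * 7 * 6 * 5 * 4 * 3 * fct(2)
= 14 * 13 * 12 * 11 * 10 * 9 * 8 * 7 * 6 * 5 * 4 * 3 * 2 * fct(1)
= 14 * 13 * 12 * 11 * 10 * 9 * 8 * 7 * 6 * 5 * 4 * 3 * 2 * 1
= 87178291200

87178291200


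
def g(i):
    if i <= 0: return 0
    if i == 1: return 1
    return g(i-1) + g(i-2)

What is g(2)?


Computing g(2) bottom-up:
g(0) = 0
g(1) = 1
g(2) = g(1) + g(0) = 1 + 0 = 1

1


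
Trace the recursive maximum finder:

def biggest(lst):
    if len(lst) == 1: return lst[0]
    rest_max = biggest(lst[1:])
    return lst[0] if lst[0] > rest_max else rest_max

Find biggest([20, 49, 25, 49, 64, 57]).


biggest([20, 49, 25, 49, 64, 57]): compare 20 with biggest([49, 25, 49, 64, 57])
biggest([49, 25, 49, 64, 57]): compare 49 with biggest([25, 49, 64, 57])
biggest([25, 49, 64, 57]): compare 25 with biggest([49, 64, 57])
biggest([49, 64, 57]): compare 49 with biggest([64, 57])
biggest([64, 57]): compare 64 with biggest([57])
biggest([57]) = 57  (base case)
Compare 64 with 57 -> 64
Compare 49 with 64 -> 64
Compare 25 with 64 -> 64
Compare 49 with 64 -> 64
Compare 20 with 64 -> 64

64


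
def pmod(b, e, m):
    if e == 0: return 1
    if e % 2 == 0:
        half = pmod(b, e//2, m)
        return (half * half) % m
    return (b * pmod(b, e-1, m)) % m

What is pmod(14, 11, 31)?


pmod(14, 11, 31): e is odd, compute pmod(14, 10, 31)
  pmod(14, 10, 31): e is even, compute pmod(14, 5, 31)
    pmod(14, 5, 31): e is odd, compute pmod(14, 4, 31)
      pmod(14, 4, 31): e is even, compute pmod(14, 2, 31)
        pmod(14, 2, 31): e is even, compute pmod(14, 1, 31)
          pmod(14, 1, 31): e is odd, compute pmod(14, 0, 31)
          pmod(14, 0, 31) = 1
          (14 * 1) % 31 = 14
        half=14, (14*14) % 31 = 10
      half=10, (10*10) % 31 = 7
    (14 * 7) % 31 = 5
  half=5, (5*5) % 31 = 25
(14 * 25) % 31 = 9

9


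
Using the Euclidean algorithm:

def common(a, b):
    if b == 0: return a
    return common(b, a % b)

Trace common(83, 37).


common(83, 37) = common(37, 9)
common(37, 9) = common(9, 1)
common(9, 1) = common(1, 0)
common(1, 0) = 1  (base case)

1


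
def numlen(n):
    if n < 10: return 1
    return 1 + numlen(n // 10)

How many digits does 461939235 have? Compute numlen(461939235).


numlen(461939235) = 1 + numlen(46193923)
numlen(46193923) = 1 + numlen(4619392)
numlen(4619392) = 1 + numlen(461939)
numlen(461939) = 1 + numlen(46193)
numlen(46193) = 1 + numlen(4619)
numlen(4619) = 1 + numlen(461)
numlen(461) = 1 + numlen(46)
numlen(46) = 1 + numlen(4)
numlen(4) = 1  (base case: 4 < 10)
Unwinding: 1 + 1 + 1 + 1 + 1 + 1 + 1 + 1 + 1 = 9

9


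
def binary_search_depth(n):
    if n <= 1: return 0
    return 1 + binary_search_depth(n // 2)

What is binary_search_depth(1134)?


1134 / 2 = 567
567 / 2 = 283
283 / 2 = 141
141 / 2 = 70
70 / 2 = 35
35 / 2 = 17
17 / 2 = 8
8 / 2 = 4
4 / 2 = 2
2 / 2 = 1
Reached 1 after 10 halvings

10


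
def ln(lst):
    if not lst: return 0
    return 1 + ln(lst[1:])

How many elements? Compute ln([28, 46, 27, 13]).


ln([28, 46, 27, 13]) = 1 + ln([46, 27, 13])
ln([46, 27, 13]) = 1 + ln([27, 13])
ln([27, 13]) = 1 + ln([13])
ln([13]) = 1 + ln([])
ln([]) = 0  (base case)
Unwinding: 1 + 1 + 1 + 1 + 0 = 4

4


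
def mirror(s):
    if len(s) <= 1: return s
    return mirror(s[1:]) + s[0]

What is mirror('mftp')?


mirror('mftp') = mirror('ftp') + 'm'
mirror('ftp') = mirror('tp') + 'f'
mirror('tp') = mirror('p') + 't'
mirror('p') = 'p'  (base case)
Concatenating: 'p' + 't' + 'f' + 'm' = 'ptfm'

ptfm


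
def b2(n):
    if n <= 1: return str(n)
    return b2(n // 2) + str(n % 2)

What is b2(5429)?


b2(5429) = b2(2714) + '1'
b2(2714) = b2(1357) + '0'
b2(1357) = b2(678) + '1'
b2(678) = b2(339) + '0'
b2(339) = b2(169) + '1'
b2(169) = b2(84) + '1'
b2(84) = b2(42) + '0'
b2(42) = b2(21) + '0'
b2(21) = b2(10) + '1'
b2(10) = b2(5) + '0'
b2(5) = b2(2) + '1'
b2(2) = b2(1) + '0'
b2(1) = '1'  (base case)
Concatenating: '1' + '0' + '1' + '0' + '1' + '0' + '0' + '1' + '1' + '0' + '1' + '0' + '1' = '1010100110101'

1010100110101


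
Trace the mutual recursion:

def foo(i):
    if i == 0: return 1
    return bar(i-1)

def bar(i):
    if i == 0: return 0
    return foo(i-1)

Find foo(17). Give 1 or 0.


foo(17) = bar(16)
bar(16) = foo(15)
foo(15) = bar(14)
bar(14) = foo(13)
foo(13) = bar(12)
bar(12) = foo(11)
foo(11) = bar(10)
bar(10) = foo(9)
foo(9) = bar(8)
bar(8) = foo(7)
foo(7) = bar(6)
bar(6) = foo(5)
foo(5) = bar(4)
bar(4) = foo(3)
foo(3) = bar(2)
bar(2) = foo(1)
foo(1) = bar(0)
bar(0) = 0  (base case)
Result: 0

0


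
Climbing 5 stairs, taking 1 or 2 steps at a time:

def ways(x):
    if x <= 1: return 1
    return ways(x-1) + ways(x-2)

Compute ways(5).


Building up from base cases:
ways(0) = 1
ways(1) = 1
ways(2) = ways(1) + ways(0) = 1 + 1 = 2
ways(3) = ways(2) + ways(1) = 2 + 1 = 3
ways(4) = ways(3) + ways(2) = 3 + 2 = 5
ways(5) = ways(4) + ways(3) = 5 + 3 = 8

8


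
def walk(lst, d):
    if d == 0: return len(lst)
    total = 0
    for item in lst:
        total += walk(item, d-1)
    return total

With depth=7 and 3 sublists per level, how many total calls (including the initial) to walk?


At depth 0 (root): 1 call
At depth 1: each of 1 parents calls walk on 3 children = 3 calls
At depth 2: each of 3 parents calls walk on 3 children = 9 calls
At depth 3: each of 9 parents calls walk on 3 children = 27 calls
At depth 4: each of 27 parents calls walk on 3 children = 81 calls
At depth 5: each of 81 parents calls walk on 3 children = 243 calls
At depth 6: each of 243 parents calls walk on 3 children = 729 calls
At depth 7: each of 729 parents calls walk on 3 children = 2187 calls
Total: 1 + 3 + 9 + 27 + 81 + 243 + 729 + 2187 = 3280

3280


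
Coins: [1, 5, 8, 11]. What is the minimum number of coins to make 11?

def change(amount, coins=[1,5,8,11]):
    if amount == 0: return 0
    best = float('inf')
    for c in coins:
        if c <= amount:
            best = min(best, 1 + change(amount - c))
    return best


Building up with DP:
change(0) = 0
change(1) = min(1+change(0)=1+0=1) = 1
change(2) = min(1+change(1)=1+1=2) = 2
change(3) = min(1+change(2)=1+2=3) = 3
change(4) = min(1+change(3)=1+3=4) = 4
change(5) = min(1+change(4)=1+4=5, 1+change(0)=1+0=1) = 1
change(6) = min(1+change(5)=1+1=2, 1+change(1)=1+1=2) = 2
change(7) = min(1+change(6)=1+2=3, 1+change(2)=1+2=3) = 3
change(8) = min(1+change(7)=1+3=4, 1+change(3)=1+3=4, 1+change(0)=1+0=1) = 1
change(9) = min(1+change(8)=1+1=2, 1+change(4)=1+4=5, 1+change(1)=1+1=2) = 2
change(10) = min(1+change(9)=1+2=3, 1+change(5)=1+1=2, 1+change(2)=1+2=3) = 2
change(11) = min(1+change(10)=1+2=3, 1+change(6)=1+2=3, 1+change(3)=1+3=4, 1+change(0)=1+0=1) = 1

1
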